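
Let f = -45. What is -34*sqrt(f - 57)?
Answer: -34*I*sqrt(102) ≈ -343.38*I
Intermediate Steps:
-34*sqrt(f - 57) = -34*sqrt(-45 - 57) = -34*I*sqrt(102)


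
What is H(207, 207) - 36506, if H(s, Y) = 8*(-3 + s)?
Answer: -34874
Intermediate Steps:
H(s, Y) = -24 + 8*s
H(207, 207) - 36506 = (-24 + 8*207) - 36506 = (-24 + 1656) - 36506 = 1632 - 36506 = -34874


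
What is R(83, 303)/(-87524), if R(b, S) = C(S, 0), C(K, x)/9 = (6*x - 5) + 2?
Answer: 27/87524 ≈ 0.00030849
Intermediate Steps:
C(K, x) = -27 + 54*x (C(K, x) = 9*((6*x - 5) + 2) = 9*((-5 + 6*x) + 2) = 9*(-3 + 6*x) = -27 + 54*x)
R(b, S) = -27 (R(b, S) = -27 + 54*0 = -27 + 0 = -27)
R(83, 303)/(-87524) = -27/(-87524) = -27*(-1/87524) = 27/87524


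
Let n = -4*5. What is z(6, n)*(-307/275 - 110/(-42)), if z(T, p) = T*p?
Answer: -69424/385 ≈ -180.32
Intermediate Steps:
n = -20
z(6, n)*(-307/275 - 110/(-42)) = (6*(-20))*(-307/275 - 110/(-42)) = -120*(-307*1/275 - 110*(-1/42)) = -120*(-307/275 + 55/21) = -120*8678/5775 = -69424/385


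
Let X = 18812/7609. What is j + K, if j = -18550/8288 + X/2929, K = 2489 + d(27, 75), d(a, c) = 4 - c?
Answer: 31872998932395/13193762512 ≈ 2415.8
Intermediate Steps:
K = 2418 (K = 2489 + (4 - 1*75) = 2489 + (4 - 75) = 2489 - 71 = 2418)
X = 18812/7609 (X = 18812*(1/7609) = 18812/7609 ≈ 2.4723)
j = -29518821621/13193762512 (j = -18550/8288 + (18812/7609)/2929 = -18550*1/8288 + (18812/7609)*(1/2929) = -1325/592 + 18812/22286761 = -29518821621/13193762512 ≈ -2.2373)
j + K = -29518821621/13193762512 + 2418 = 31872998932395/13193762512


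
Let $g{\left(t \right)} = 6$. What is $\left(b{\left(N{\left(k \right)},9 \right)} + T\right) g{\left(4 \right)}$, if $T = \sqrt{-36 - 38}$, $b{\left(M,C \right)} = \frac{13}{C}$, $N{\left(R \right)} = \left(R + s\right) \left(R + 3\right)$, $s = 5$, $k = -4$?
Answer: $\frac{26}{3} + 6 i \sqrt{74} \approx 8.6667 + 51.614 i$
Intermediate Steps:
$N{\left(R \right)} = \left(3 + R\right) \left(5 + R\right)$ ($N{\left(R \right)} = \left(R + 5\right) \left(R + 3\right) = \left(5 + R\right) \left(3 + R\right) = \left(3 + R\right) \left(5 + R\right)$)
$T = i \sqrt{74}$ ($T = \sqrt{-74} = i \sqrt{74} \approx 8.6023 i$)
$\left(b{\left(N{\left(k \right)},9 \right)} + T\right) g{\left(4 \right)} = \left(\frac{13}{9} + i \sqrt{74}\right) 6 = \frac{26}{3} + 6 i \sqrt{74}$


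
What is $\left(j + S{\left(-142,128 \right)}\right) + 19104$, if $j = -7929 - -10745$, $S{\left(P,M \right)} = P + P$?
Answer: $21636$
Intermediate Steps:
$S{\left(P,M \right)} = 2 P$
$j = 2816$ ($j = -7929 + 10745 = 2816$)
$\left(j + S{\left(-142,128 \right)}\right) + 19104 = \left(2816 + 2 \left(-142\right)\right) + 19104 = \left(2816 - 284\right) + 19104 = 2532 + 19104 = 21636$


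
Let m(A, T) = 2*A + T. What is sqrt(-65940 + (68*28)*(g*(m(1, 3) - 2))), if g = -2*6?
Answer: 2*I*sqrt(33621) ≈ 366.72*I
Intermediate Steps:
m(A, T) = T + 2*A
g = -12
sqrt(-65940 + (68*28)*(g*(m(1, 3) - 2))) = sqrt(-65940 + (68*28)*(-12*((3 + 2*1) - 2))) = sqrt(-65940 + 1904*(-12*((3 + 2) - 2))) = sqrt(-65940 + 1904*(-12*(5 - 2))) = sqrt(-65940 + 1904*(-12*3)) = sqrt(-65940 + 1904*(-36)) = sqrt(-65940 - 68544) = sqrt(-134484) = 2*I*sqrt(33621)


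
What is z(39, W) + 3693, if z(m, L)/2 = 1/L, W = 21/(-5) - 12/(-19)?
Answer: 1251737/339 ≈ 3692.4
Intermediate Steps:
W = -339/95 (W = 21*(-1/5) - 12*(-1/19) = -21/5 + 12/19 = -339/95 ≈ -3.5684)
z(m, L) = 2/L
z(39, W) + 3693 = 2/(-339/95) + 3693 = 2*(-95/339) + 3693 = -190/339 + 3693 = 1251737/339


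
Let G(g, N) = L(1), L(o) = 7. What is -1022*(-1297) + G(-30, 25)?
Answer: 1325541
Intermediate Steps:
G(g, N) = 7
-1022*(-1297) + G(-30, 25) = -1022*(-1297) + 7 = 1325534 + 7 = 1325541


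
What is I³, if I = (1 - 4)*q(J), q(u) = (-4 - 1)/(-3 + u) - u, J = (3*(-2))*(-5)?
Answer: 541343375/729 ≈ 7.4258e+5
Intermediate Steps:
J = 30 (J = -6*(-5) = 30)
q(u) = -u - 5/(-3 + u) (q(u) = -5/(-3 + u) - u = -u - 5/(-3 + u))
I = 815/9 (I = (1 - 4)*((-5 - 1*30² + 3*30)/(-3 + 30)) = -3*(-5 - 1*900 + 90)/27 = -(-5 - 900 + 90)/9 = -(-815)/9 = -3*(-815/27) = 815/9 ≈ 90.556)
I³ = (815/9)³ = 541343375/729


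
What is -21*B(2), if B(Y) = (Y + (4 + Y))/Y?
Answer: -84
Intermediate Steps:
B(Y) = (4 + 2*Y)/Y
-21*B(2) = -21*(2 + 4/2) = -21*(2 + 4*(½)) = -21*(2 + 2) = -21*4 = -84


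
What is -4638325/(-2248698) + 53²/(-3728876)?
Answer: 8644711090009/4192558001724 ≈ 2.0619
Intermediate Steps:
-4638325/(-2248698) + 53²/(-3728876) = -4638325*(-1/2248698) + 2809*(-1/3728876) = 4638325/2248698 - 2809/3728876 = 8644711090009/4192558001724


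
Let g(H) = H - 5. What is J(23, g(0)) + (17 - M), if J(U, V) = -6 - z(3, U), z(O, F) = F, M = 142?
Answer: -154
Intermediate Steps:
g(H) = -5 + H
J(U, V) = -6 - U
J(23, g(0)) + (17 - M) = (-6 - 1*23) + (17 - 1*142) = (-6 - 23) + (17 - 142) = -29 - 125 = -154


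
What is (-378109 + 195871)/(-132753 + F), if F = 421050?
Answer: -60746/96099 ≈ -0.63212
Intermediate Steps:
(-378109 + 195871)/(-132753 + F) = (-378109 + 195871)/(-132753 + 421050) = -182238/288297 = -182238*1/288297 = -60746/96099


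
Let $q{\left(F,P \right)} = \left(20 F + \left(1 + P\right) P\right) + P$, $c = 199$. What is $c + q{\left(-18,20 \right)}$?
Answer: $279$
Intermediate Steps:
$q{\left(F,P \right)} = P + 20 F + P \left(1 + P\right)$ ($q{\left(F,P \right)} = \left(20 F + P \left(1 + P\right)\right) + P = P + 20 F + P \left(1 + P\right)$)
$c + q{\left(-18,20 \right)} = 199 + \left(20^{2} + 2 \cdot 20 + 20 \left(-18\right)\right) = 199 + \left(400 + 40 - 360\right) = 199 + 80 = 279$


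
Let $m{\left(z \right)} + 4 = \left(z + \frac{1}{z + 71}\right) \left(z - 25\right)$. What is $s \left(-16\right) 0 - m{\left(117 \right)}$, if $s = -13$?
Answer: $- \frac{505743}{47} \approx -10760.0$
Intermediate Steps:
$m{\left(z \right)} = -4 + \left(-25 + z\right) \left(z + \frac{1}{71 + z}\right)$ ($m{\left(z \right)} = -4 + \left(z + \frac{1}{z + 71}\right) \left(z - 25\right) = -4 + \left(z + \frac{1}{71 + z}\right) \left(-25 + z\right) = -4 + \left(-25 + z\right) \left(z + \frac{1}{71 + z}\right)$)
$s \left(-16\right) 0 - m{\left(117 \right)} = \left(-13\right) \left(-16\right) 0 - \frac{-309 + 117^{3} - 208026 + 46 \cdot 117^{2}}{71 + 117} = 208 \cdot 0 - \frac{-309 + 1601613 - 208026 + 46 \cdot 13689}{188} = 0 - \frac{-309 + 1601613 - 208026 + 629694}{188} = 0 - \frac{1}{188} \cdot 2022972 = 0 - \frac{505743}{47} = - \frac{505743}{47}$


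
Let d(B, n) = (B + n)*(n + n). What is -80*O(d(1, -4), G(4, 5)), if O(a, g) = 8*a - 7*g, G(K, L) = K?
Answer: -13120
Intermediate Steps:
d(B, n) = 2*n*(B + n) (d(B, n) = (B + n)*(2*n) = 2*n*(B + n))
O(a, g) = -7*g + 8*a
-80*O(d(1, -4), G(4, 5)) = -80*(-7*4 + 8*(2*(-4)*(1 - 4))) = -80*(-28 + 8*(2*(-4)*(-3))) = -80*(-28 + 8*24) = -80*(-28 + 192) = -80*164 = -13120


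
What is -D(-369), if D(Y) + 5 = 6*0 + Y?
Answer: 374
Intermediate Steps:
D(Y) = -5 + Y (D(Y) = -5 + (6*0 + Y) = -5 + (0 + Y) = -5 + Y)
-D(-369) = -(-5 - 369) = -1*(-374) = 374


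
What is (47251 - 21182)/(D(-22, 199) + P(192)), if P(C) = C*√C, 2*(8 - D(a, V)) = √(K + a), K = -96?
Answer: 52138/(16 + 3072*√3 - I*√118) ≈ 9.7694 + 0.019885*I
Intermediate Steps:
D(a, V) = 8 - √(-96 + a)/2
P(C) = C^(3/2)
(47251 - 21182)/(D(-22, 199) + P(192)) = (47251 - 21182)/((8 - √(-96 - 22)/2) + 192^(3/2)) = 26069/((8 - I*√118/2) + 1536*√3) = 26069/(8 + 1536*√3 - I*√118/2)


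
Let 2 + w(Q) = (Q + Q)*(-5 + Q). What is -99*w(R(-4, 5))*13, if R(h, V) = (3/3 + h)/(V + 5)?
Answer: -75933/50 ≈ -1518.7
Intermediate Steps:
R(h, V) = (1 + h)/(5 + V) (R(h, V) = (3*(⅓) + h)/(5 + V) = (1 + h)/(5 + V))
w(Q) = -2 + 2*Q*(-5 + Q) (w(Q) = -2 + (Q + Q)*(-5 + Q) = -2 + (2*Q)*(-5 + Q) = -2 + 2*Q*(-5 + Q))
-99*w(R(-4, 5))*13 = -99*(-2 - 10*(1 - 4)/(5 + 5) + 2*((1 - 4)/(5 + 5))²)*13 = -99*(-2 - 10*(-3)/10 + 2*(-3/10)²)*13 = -99*(-2 - (-3) + 2*((⅒)*(-3))²)*13 = -99*(-2 - 10*(-3/10) + 2*(-3/10)²)*13 = -99*(-2 + 3 + 2*(9/100))*13 = -99*(-2 + 3 + 9/50)*13 = -99*59/50*13 = -5841/50*13 = -75933/50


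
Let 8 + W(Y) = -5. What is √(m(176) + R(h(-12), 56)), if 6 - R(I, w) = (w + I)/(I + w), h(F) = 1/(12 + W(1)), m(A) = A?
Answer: √181 ≈ 13.454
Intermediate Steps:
W(Y) = -13 (W(Y) = -8 - 5 = -13)
h(F) = -1 (h(F) = 1/(12 - 13) = 1/(-1) = -1)
R(I, w) = 5 (R(I, w) = 6 - (w + I)/(I + w) = 6 - (I + w)/(I + w) = 6 - 1*1 = 6 - 1 = 5)
√(m(176) + R(h(-12), 56)) = √(176 + 5) = √181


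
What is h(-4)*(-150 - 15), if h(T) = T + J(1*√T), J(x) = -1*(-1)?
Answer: 495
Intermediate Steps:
J(x) = 1
h(T) = 1 + T (h(T) = T + 1 = 1 + T)
h(-4)*(-150 - 15) = (1 - 4)*(-150 - 15) = -3*(-165) = 495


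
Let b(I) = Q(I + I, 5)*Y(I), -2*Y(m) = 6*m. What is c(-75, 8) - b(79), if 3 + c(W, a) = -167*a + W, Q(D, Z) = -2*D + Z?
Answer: -75121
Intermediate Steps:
Q(D, Z) = Z - 2*D
Y(m) = -3*m
c(W, a) = -3 + W - 167*a (c(W, a) = -3 + (-167*a + W) = -3 + (W - 167*a) = -3 + W - 167*a)
b(I) = -3*I*(5 - 4*I) (b(I) = (5 - 2*(I + I))*(-3*I) = (5 - 4*I)*(-3*I) = -3*I*(5 - 4*I))
c(-75, 8) - b(79) = (-3 - 75 - 167*8) - 3*79*(-5 + 4*79) = (-3 - 75 - 1336) - 3*79*(-5 + 316) = -1414 - 3*79*311 = -1414 - 1*73707 = -1414 - 73707 = -75121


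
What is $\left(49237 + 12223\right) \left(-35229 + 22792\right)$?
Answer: $-764378020$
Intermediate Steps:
$\left(49237 + 12223\right) \left(-35229 + 22792\right) = 61460 \left(-12437\right) = -764378020$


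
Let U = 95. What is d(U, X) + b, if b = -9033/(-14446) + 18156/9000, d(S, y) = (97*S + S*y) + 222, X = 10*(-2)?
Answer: 20422064512/2708625 ≈ 7539.6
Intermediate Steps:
X = -20
d(S, y) = 222 + 97*S + S*y
b = 7157887/2708625 (b = -9033*(-1/14446) + 18156*(1/9000) = 9033/14446 + 1513/750 = 7157887/2708625 ≈ 2.6426)
d(U, X) + b = (222 + 97*95 + 95*(-20)) + 7157887/2708625 = (222 + 9215 - 1900) + 7157887/2708625 = 7537 + 7157887/2708625 = 20422064512/2708625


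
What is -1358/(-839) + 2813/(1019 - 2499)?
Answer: -350267/1241720 ≈ -0.28208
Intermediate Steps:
-1358/(-839) + 2813/(1019 - 2499) = -1358*(-1/839) + 2813/(-1480) = 1358/839 + 2813*(-1/1480) = 1358/839 - 2813/1480 = -350267/1241720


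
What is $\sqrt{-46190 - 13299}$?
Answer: $i \sqrt{59489} \approx 243.9 i$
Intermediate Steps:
$\sqrt{-46190 - 13299} = \sqrt{-59489} = i \sqrt{59489}$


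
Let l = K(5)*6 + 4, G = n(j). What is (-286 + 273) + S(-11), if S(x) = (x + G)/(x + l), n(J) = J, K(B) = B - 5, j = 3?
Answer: -83/7 ≈ -11.857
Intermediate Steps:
K(B) = -5 + B
G = 3
l = 4 (l = (-5 + 5)*6 + 4 = 0*6 + 4 = 0 + 4 = 4)
S(x) = (3 + x)/(4 + x) (S(x) = (x + 3)/(x + 4) = (3 + x)/(4 + x))
(-286 + 273) + S(-11) = (-286 + 273) + (3 - 11)/(4 - 11) = -13 - 8/(-7) = -13 - 1/7*(-8) = -13 + 8/7 = -83/7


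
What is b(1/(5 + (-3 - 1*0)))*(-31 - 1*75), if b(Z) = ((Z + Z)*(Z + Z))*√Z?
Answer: -53*√2 ≈ -74.953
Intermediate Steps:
b(Z) = 4*Z^(5/2) (b(Z) = ((2*Z)*(2*Z))*√Z = (4*Z²)*√Z = 4*Z^(5/2))
b(1/(5 + (-3 - 1*0)))*(-31 - 1*75) = (4*(1/(5 + (-3 - 1*0)))^(5/2))*(-31 - 1*75) = (4*(1/(5 + (-3 + 0)))^(5/2))*(-31 - 75) = (4*(1/(5 - 3))^(5/2))*(-106) = (4*(1/2)^(5/2))*(-106) = (4*(½)^(5/2))*(-106) = (4*(√2/8))*(-106) = (√2/2)*(-106) = -53*√2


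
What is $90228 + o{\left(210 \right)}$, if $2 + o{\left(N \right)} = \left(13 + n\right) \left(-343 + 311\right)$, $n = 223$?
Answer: $82674$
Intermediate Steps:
$o{\left(N \right)} = -7554$ ($o{\left(N \right)} = -2 + \left(13 + 223\right) \left(-343 + 311\right) = -2 + 236 \left(-32\right) = -2 - 7552 = -7554$)
$90228 + o{\left(210 \right)} = 90228 - 7554 = 82674$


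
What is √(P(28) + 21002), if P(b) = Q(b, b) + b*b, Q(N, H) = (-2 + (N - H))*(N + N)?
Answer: √21674 ≈ 147.22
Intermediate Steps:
Q(N, H) = 2*N*(-2 + N - H) (Q(N, H) = (-2 + N - H)*(2*N) = 2*N*(-2 + N - H))
P(b) = b² - 4*b (P(b) = 2*b*(-2 + b - b) + b*b = 2*b*(-2) + b² = -4*b + b² = b² - 4*b)
√(P(28) + 21002) = √(28*(-4 + 28) + 21002) = √(28*24 + 21002) = √(672 + 21002) = √21674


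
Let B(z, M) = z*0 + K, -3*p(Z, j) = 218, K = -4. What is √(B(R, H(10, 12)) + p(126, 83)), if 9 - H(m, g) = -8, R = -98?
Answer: I*√690/3 ≈ 8.756*I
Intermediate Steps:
p(Z, j) = -218/3 (p(Z, j) = -⅓*218 = -218/3)
H(m, g) = 17 (H(m, g) = 9 - 1*(-8) = 9 + 8 = 17)
B(z, M) = -4 (B(z, M) = z*0 - 4 = 0 - 4 = -4)
√(B(R, H(10, 12)) + p(126, 83)) = √(-4 - 218/3) = √(-230/3) = I*√690/3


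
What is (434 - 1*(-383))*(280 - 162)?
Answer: 96406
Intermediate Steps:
(434 - 1*(-383))*(280 - 162) = (434 + 383)*118 = 817*118 = 96406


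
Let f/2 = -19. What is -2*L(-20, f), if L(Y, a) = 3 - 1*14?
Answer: 22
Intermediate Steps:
f = -38 (f = 2*(-19) = -38)
L(Y, a) = -11 (L(Y, a) = 3 - 14 = -11)
-2*L(-20, f) = -2*(-11) = 22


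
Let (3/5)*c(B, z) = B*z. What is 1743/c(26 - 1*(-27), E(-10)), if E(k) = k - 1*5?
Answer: -1743/1325 ≈ -1.3155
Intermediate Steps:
E(k) = -5 + k (E(k) = k - 5 = -5 + k)
c(B, z) = 5*B*z/3 (c(B, z) = 5*(B*z)/3 = 5*B*z/3)
1743/c(26 - 1*(-27), E(-10)) = 1743/((5*(26 - 1*(-27))*(-5 - 10)/3)) = 1743/(((5/3)*(26 + 27)*(-15))) = 1743/(((5/3)*53*(-15))) = 1743/(-1325) = 1743*(-1/1325) = -1743/1325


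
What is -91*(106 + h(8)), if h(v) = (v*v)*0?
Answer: -9646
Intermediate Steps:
h(v) = 0 (h(v) = v²*0 = 0)
-91*(106 + h(8)) = -91*(106 + 0) = -91*106 = -9646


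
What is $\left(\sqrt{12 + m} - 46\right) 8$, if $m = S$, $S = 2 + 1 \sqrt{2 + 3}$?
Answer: $-368 + 8 \sqrt{14 + \sqrt{5}} \approx -335.76$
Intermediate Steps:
$S = 2 + \sqrt{5}$ ($S = 2 + 1 \sqrt{5} = 2 + \sqrt{5} \approx 4.2361$)
$m = 2 + \sqrt{5} \approx 4.2361$
$\left(\sqrt{12 + m} - 46\right) 8 = \left(\sqrt{12 + \left(2 + \sqrt{5}\right)} - 46\right) 8 = \left(\sqrt{14 + \sqrt{5}} - 46\right) 8 = \left(-46 + \sqrt{14 + \sqrt{5}}\right) 8 = -368 + 8 \sqrt{14 + \sqrt{5}}$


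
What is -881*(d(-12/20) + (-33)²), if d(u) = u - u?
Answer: -959409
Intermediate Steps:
d(u) = 0
-881*(d(-12/20) + (-33)²) = -881*(0 + (-33)²) = -881*(0 + 1089) = -881*1089 = -959409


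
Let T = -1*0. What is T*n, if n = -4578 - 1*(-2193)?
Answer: 0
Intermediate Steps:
T = 0
n = -2385 (n = -4578 + 2193 = -2385)
T*n = 0*(-2385) = 0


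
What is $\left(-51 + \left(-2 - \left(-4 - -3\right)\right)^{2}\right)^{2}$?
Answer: $2500$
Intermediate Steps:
$\left(-51 + \left(-2 - \left(-4 - -3\right)\right)^{2}\right)^{2} = \left(-51 + \left(-2 - \left(-4 + 3\right)\right)^{2}\right)^{2} = \left(-51 + \left(-2 - -1\right)^{2}\right)^{2} = \left(-51 + \left(-2 + 1\right)^{2}\right)^{2} = \left(-51 + \left(-1\right)^{2}\right)^{2} = \left(-51 + 1\right)^{2} = \left(-50\right)^{2} = 2500$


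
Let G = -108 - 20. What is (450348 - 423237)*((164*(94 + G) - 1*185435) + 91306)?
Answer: -2703102255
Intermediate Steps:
G = -128
(450348 - 423237)*((164*(94 + G) - 1*185435) + 91306) = (450348 - 423237)*((164*(94 - 128) - 1*185435) + 91306) = 27111*((164*(-34) - 185435) + 91306) = 27111*((-5576 - 185435) + 91306) = 27111*(-191011 + 91306) = 27111*(-99705) = -2703102255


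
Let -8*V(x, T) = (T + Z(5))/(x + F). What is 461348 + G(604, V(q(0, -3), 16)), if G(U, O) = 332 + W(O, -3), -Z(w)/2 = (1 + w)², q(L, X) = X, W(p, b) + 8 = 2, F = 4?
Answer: 461674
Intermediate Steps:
W(p, b) = -6 (W(p, b) = -8 + 2 = -6)
Z(w) = -2*(1 + w)²
V(x, T) = -(-72 + T)/(8*(4 + x)) (V(x, T) = -(T - 2*(1 + 5)²)/(8*(x + 4)) = -(T - 2*6²)/(8*(4 + x)) = -(T - 2*36)/(8*(4 + x)) = -(T - 72)/(8*(4 + x)) = -(-72 + T)/(8*(4 + x)))
G(U, O) = 326 (G(U, O) = 332 - 6 = 326)
461348 + G(604, V(q(0, -3), 16)) = 461348 + 326 = 461674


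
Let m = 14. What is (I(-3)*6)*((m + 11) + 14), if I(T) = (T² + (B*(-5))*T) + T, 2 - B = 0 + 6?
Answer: -12636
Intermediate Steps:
B = -4 (B = 2 - (0 + 6) = 2 - 1*6 = 2 - 6 = -4)
I(T) = T² + 21*T (I(T) = (T² + (-4*(-5))*T) + T = (T² + 20*T) + T = T² + 21*T)
(I(-3)*6)*((m + 11) + 14) = (-3*(21 - 3)*6)*((14 + 11) + 14) = (-3*18*6)*(25 + 14) = -54*6*39 = -324*39 = -12636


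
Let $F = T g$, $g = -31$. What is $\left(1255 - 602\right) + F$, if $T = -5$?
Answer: $808$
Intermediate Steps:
$F = 155$ ($F = \left(-5\right) \left(-31\right) = 155$)
$\left(1255 - 602\right) + F = \left(1255 - 602\right) + 155 = 653 + 155 = 808$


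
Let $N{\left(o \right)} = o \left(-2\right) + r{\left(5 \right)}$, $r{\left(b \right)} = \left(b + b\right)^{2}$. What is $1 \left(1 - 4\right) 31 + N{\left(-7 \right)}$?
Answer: $21$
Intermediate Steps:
$r{\left(b \right)} = 4 b^{2}$ ($r{\left(b \right)} = \left(2 b\right)^{2} = 4 b^{2}$)
$N{\left(o \right)} = 100 - 2 o$ ($N{\left(o \right)} = o \left(-2\right) + 4 \cdot 5^{2} = - 2 o + 4 \cdot 25 = - 2 o + 100 = 100 - 2 o$)
$1 \left(1 - 4\right) 31 + N{\left(-7 \right)} = 1 \left(1 - 4\right) 31 + \left(100 - -14\right) = 1 \left(-3\right) 31 + \left(100 + 14\right) = \left(-3\right) 31 + 114 = -93 + 114 = 21$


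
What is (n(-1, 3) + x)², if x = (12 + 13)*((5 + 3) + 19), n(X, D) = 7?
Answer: 465124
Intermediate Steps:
x = 675 (x = 25*(8 + 19) = 25*27 = 675)
(n(-1, 3) + x)² = (7 + 675)² = 682² = 465124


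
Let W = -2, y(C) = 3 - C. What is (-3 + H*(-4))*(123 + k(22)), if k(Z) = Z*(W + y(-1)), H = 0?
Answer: -501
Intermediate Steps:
k(Z) = 2*Z (k(Z) = Z*(-2 + (3 - 1*(-1))) = Z*(-2 + (3 + 1)) = Z*(-2 + 4) = Z*2 = 2*Z)
(-3 + H*(-4))*(123 + k(22)) = (-3 + 0*(-4))*(123 + 2*22) = (-3 + 0)*(123 + 44) = -3*167 = -501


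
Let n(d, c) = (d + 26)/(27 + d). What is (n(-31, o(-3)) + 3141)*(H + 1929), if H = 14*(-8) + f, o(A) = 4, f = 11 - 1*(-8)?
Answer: 5769171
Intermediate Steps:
f = 19 (f = 11 + 8 = 19)
H = -93 (H = 14*(-8) + 19 = -112 + 19 = -93)
n(d, c) = (26 + d)/(27 + d)
(n(-31, o(-3)) + 3141)*(H + 1929) = ((26 - 31)/(27 - 31) + 3141)*(-93 + 1929) = (-5/(-4) + 3141)*1836 = (-1/4*(-5) + 3141)*1836 = (5/4 + 3141)*1836 = (12569/4)*1836 = 5769171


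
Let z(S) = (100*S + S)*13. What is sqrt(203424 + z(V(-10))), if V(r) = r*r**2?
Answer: 2*I*sqrt(277394) ≈ 1053.4*I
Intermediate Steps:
V(r) = r**3
z(S) = 1313*S (z(S) = (101*S)*13 = 1313*S)
sqrt(203424 + z(V(-10))) = sqrt(203424 + 1313*(-10)**3) = sqrt(203424 + 1313*(-1000)) = sqrt(203424 - 1313000) = sqrt(-1109576) = 2*I*sqrt(277394)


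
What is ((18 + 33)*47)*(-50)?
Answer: -119850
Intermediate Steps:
((18 + 33)*47)*(-50) = (51*47)*(-50) = 2397*(-50) = -119850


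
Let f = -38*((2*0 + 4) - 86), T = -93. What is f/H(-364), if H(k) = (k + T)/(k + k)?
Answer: 2268448/457 ≈ 4963.8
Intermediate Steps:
H(k) = (-93 + k)/(2*k) (H(k) = (k - 93)/(k + k) = (-93 + k)/((2*k)) = (-93 + k)*(1/(2*k)) = (-93 + k)/(2*k))
f = 3116 (f = -38*((0 + 4) - 86) = -38*(4 - 86) = -38*(-82) = 3116)
f/H(-364) = 3116/(((½)*(-93 - 364)/(-364))) = 3116/(((½)*(-1/364)*(-457))) = 3116/(457/728) = 3116*(728/457) = 2268448/457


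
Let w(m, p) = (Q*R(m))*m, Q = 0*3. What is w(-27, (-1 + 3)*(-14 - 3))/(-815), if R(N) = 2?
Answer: 0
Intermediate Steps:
Q = 0
w(m, p) = 0 (w(m, p) = (0*2)*m = 0*m = 0)
w(-27, (-1 + 3)*(-14 - 3))/(-815) = 0/(-815) = 0*(-1/815) = 0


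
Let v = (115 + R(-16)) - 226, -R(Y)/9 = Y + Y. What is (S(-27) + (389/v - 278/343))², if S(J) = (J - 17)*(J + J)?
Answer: 20832175676272249/3685825521 ≈ 5.6520e+6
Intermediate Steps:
R(Y) = -18*Y (R(Y) = -9*(Y + Y) = -18*Y)
v = 177 (v = (115 - 18*(-16)) - 226 = (115 + 288) - 226 = 403 - 226 = 177)
S(J) = 2*J*(-17 + J) (S(J) = (-17 + J)*(2*J) = 2*J*(-17 + J))
(S(-27) + (389/v - 278/343))² = (2*(-27)*(-17 - 27) + (389/177 - 278/343))² = (2*(-27)*(-44) + (389*(1/177) - 278*1/343))² = (2376 + (389/177 - 278/343))² = (2376 + 84221/60711)² = (144333557/60711)² = 20832175676272249/3685825521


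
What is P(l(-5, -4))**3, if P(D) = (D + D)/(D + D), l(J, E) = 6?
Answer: 1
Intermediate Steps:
P(D) = 1 (P(D) = (2*D)/((2*D)) = (2*D)*(1/(2*D)) = 1)
P(l(-5, -4))**3 = 1**3 = 1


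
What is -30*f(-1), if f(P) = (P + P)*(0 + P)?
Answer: -60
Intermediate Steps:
f(P) = 2*P² (f(P) = (2*P)*P = 2*P²)
-30*f(-1) = -60*(-1)² = -60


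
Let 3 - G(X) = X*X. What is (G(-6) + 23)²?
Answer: 100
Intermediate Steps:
G(X) = 3 - X² (G(X) = 3 - X*X = 3 - X²)
(G(-6) + 23)² = ((3 - 1*(-6)²) + 23)² = ((3 - 1*36) + 23)² = ((3 - 36) + 23)² = (-33 + 23)² = (-10)² = 100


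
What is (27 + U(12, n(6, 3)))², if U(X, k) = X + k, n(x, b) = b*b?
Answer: 2304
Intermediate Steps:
n(x, b) = b²
(27 + U(12, n(6, 3)))² = (27 + (12 + 3²))² = (27 + (12 + 9))² = (27 + 21)² = 48² = 2304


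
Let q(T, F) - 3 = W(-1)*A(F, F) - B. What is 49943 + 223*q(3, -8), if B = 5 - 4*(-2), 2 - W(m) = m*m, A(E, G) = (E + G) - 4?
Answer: 43253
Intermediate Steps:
A(E, G) = -4 + E + G
W(m) = 2 - m**2 (W(m) = 2 - m*m = 2 - m**2)
B = 13 (B = 5 + 8 = 13)
q(T, F) = -14 + 2*F (q(T, F) = 3 + ((2 - 1*(-1)**2)*(-4 + F + F) - 1*13) = 3 + ((2 - 1*1)*(-4 + 2*F) - 13) = 3 + ((2 - 1)*(-4 + 2*F) - 13) = 3 + (1*(-4 + 2*F) - 13) = 3 + ((-4 + 2*F) - 13) = 3 + (-17 + 2*F) = -14 + 2*F)
49943 + 223*q(3, -8) = 49943 + 223*(-14 + 2*(-8)) = 49943 + 223*(-14 - 16) = 49943 + 223*(-30) = 49943 - 6690 = 43253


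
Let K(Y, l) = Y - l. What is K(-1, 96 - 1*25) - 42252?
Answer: -42324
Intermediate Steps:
K(-1, 96 - 1*25) - 42252 = (-1 - (96 - 1*25)) - 42252 = (-1 - (96 - 25)) - 42252 = (-1 - 1*71) - 42252 = (-1 - 71) - 42252 = -72 - 42252 = -42324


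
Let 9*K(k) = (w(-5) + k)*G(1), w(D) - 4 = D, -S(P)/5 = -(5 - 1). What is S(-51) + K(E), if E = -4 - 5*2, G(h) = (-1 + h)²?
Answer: 20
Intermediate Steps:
S(P) = 20 (S(P) = -(-5)*(5 - 1) = -(-5)*4 = -5*(-4) = 20)
w(D) = 4 + D
E = -14 (E = -4 - 10 = -14)
K(k) = 0 (K(k) = (((4 - 5) + k)*(-1 + 1)²)/9 = ((-1 + k)*0²)/9 = ((-1 + k)*0)/9 = (⅑)*0 = 0)
S(-51) + K(E) = 20 + 0 = 20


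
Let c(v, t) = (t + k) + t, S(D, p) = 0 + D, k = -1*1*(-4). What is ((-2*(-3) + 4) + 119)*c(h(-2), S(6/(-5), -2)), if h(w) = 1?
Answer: 1032/5 ≈ 206.40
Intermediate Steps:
k = 4 (k = -1*(-4) = 4)
S(D, p) = D
c(v, t) = 4 + 2*t (c(v, t) = (t + 4) + t = (4 + t) + t = 4 + 2*t)
((-2*(-3) + 4) + 119)*c(h(-2), S(6/(-5), -2)) = ((-2*(-3) + 4) + 119)*(4 + 2*(6/(-5))) = ((6 + 4) + 119)*(4 + 2*(6*(-⅕))) = (10 + 119)*(4 + 2*(-6/5)) = 129*(4 - 12/5) = 129*(8/5) = 1032/5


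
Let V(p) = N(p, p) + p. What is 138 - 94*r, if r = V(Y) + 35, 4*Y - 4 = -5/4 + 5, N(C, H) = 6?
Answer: -31185/8 ≈ -3898.1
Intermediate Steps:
Y = 31/16 (Y = 1 + (-5/4 + 5)/4 = 1 + (¼)*(15/4) = 1 + 15/16 = 31/16 ≈ 1.9375)
V(p) = 6 + p
r = 687/16 (r = (6 + 31/16) + 35 = 127/16 + 35 = 687/16 ≈ 42.938)
138 - 94*r = 138 - 94*687/16 = 138 - 32289/8 = -31185/8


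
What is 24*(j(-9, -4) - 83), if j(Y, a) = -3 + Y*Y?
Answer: -120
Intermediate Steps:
j(Y, a) = -3 + Y²
24*(j(-9, -4) - 83) = 24*((-3 + (-9)²) - 83) = 24*((-3 + 81) - 83) = 24*(78 - 83) = 24*(-5) = -120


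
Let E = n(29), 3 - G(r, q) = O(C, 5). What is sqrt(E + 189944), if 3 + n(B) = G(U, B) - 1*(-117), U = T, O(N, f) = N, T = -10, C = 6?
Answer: sqrt(190055) ≈ 435.95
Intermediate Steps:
U = -10
G(r, q) = -3 (G(r, q) = 3 - 1*6 = 3 - 6 = -3)
n(B) = 111 (n(B) = -3 + (-3 - 1*(-117)) = -3 + (-3 + 117) = -3 + 114 = 111)
E = 111
sqrt(E + 189944) = sqrt(111 + 189944) = sqrt(190055)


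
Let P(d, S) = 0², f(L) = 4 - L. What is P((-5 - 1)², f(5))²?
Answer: 0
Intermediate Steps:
P(d, S) = 0
P((-5 - 1)², f(5))² = 0² = 0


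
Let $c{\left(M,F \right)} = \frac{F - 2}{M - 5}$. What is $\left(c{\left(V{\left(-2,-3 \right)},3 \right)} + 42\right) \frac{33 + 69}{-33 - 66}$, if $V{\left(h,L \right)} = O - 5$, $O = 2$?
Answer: $- \frac{5695}{132} \approx -43.144$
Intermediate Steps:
$V{\left(h,L \right)} = -3$ ($V{\left(h,L \right)} = 2 - 5 = -3$)
$c{\left(M,F \right)} = \frac{-2 + F}{-5 + M}$
$\left(c{\left(V{\left(-2,-3 \right)},3 \right)} + 42\right) \frac{33 + 69}{-33 - 66} = \left(\frac{-2 + 3}{-5 - 3} + 42\right) \frac{33 + 69}{-33 - 66} = \left(\frac{1}{-8} \cdot 1 + 42\right) \frac{102}{-99} = \left(\left(- \frac{1}{8}\right) 1 + 42\right) 102 \left(- \frac{1}{99}\right) = \left(- \frac{1}{8} + 42\right) \left(- \frac{34}{33}\right) = \frac{335}{8} \left(- \frac{34}{33}\right) = - \frac{5695}{132}$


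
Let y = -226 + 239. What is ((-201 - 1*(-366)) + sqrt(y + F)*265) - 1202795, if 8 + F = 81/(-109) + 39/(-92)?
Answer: -1202630 + 4505*sqrt(333431)/5014 ≈ -1.2021e+6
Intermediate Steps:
y = 13
F = -91927/10028 (F = -8 + (81/(-109) + 39/(-92)) = -8 + (81*(-1/109) + 39*(-1/92)) = -8 + (-81/109 - 39/92) = -8 - 11703/10028 = -91927/10028 ≈ -9.1670)
((-201 - 1*(-366)) + sqrt(y + F)*265) - 1202795 = ((-201 - 1*(-366)) + sqrt(13 - 91927/10028)*265) - 1202795 = ((-201 + 366) + sqrt(38437/10028)*265) - 1202795 = (165 + (17*sqrt(333431)/5014)*265) - 1202795 = (165 + 4505*sqrt(333431)/5014) - 1202795 = -1202630 + 4505*sqrt(333431)/5014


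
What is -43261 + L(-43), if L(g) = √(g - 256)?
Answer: -43261 + I*√299 ≈ -43261.0 + 17.292*I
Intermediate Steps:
L(g) = √(-256 + g)
-43261 + L(-43) = -43261 + √(-256 - 43) = -43261 + √(-299) = -43261 + I*√299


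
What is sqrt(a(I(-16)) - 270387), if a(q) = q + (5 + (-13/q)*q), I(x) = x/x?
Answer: I*sqrt(270394) ≈ 519.99*I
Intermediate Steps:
I(x) = 1
a(q) = -8 + q (a(q) = q + (5 - 13) = q - 8 = -8 + q)
sqrt(a(I(-16)) - 270387) = sqrt((-8 + 1) - 270387) = sqrt(-7 - 270387) = sqrt(-270394) = I*sqrt(270394)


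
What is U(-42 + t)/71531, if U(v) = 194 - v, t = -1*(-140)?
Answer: 96/71531 ≈ 0.0013421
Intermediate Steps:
t = 140
U(-42 + t)/71531 = (194 - (-42 + 140))/71531 = (194 - 1*98)*(1/71531) = (194 - 98)*(1/71531) = 96*(1/71531) = 96/71531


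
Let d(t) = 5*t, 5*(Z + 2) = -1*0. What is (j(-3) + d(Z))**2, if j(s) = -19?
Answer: 841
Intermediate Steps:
Z = -2 (Z = -2 + (-1*0)/5 = -2 + (1/5)*0 = -2 + 0 = -2)
(j(-3) + d(Z))**2 = (-19 + 5*(-2))**2 = (-19 - 10)**2 = (-29)**2 = 841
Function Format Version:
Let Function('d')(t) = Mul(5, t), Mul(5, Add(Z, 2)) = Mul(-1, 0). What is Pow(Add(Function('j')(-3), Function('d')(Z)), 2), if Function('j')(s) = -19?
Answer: 841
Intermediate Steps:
Z = -2 (Z = Add(-2, Mul(Rational(1, 5), Mul(-1, 0))) = Add(-2, Mul(Rational(1, 5), 0)) = Add(-2, 0) = -2)
Pow(Add(Function('j')(-3), Function('d')(Z)), 2) = Pow(Add(-19, Mul(5, -2)), 2) = Pow(Add(-19, -10), 2) = Pow(-29, 2) = 841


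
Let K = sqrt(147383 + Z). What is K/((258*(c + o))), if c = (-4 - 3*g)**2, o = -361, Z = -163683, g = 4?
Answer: -I*sqrt(163)/2709 ≈ -0.0047129*I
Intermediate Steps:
c = 256 (c = (-4 - 3*4)**2 = (-4 - 12)**2 = (-16)**2 = 256)
K = 10*I*sqrt(163) (K = sqrt(147383 - 163683) = sqrt(-16300) = 10*I*sqrt(163) ≈ 127.67*I)
K/((258*(c + o))) = (10*I*sqrt(163))/((258*(256 - 361))) = (10*I*sqrt(163))/((258*(-105))) = (10*I*sqrt(163))/(-27090) = (10*I*sqrt(163))*(-1/27090) = -I*sqrt(163)/2709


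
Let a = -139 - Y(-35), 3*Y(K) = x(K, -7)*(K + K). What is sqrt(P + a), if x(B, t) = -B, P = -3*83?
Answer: sqrt(3858)/3 ≈ 20.704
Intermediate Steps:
P = -249
Y(K) = -2*K**2/3 (Y(K) = ((-K)*(K + K))/3 = ((-K)*(2*K))/3 = (-2*K**2)/3 = -2*K**2/3)
a = 2033/3 (a = -139 - (-2)*(-35)**2/3 = -139 - (-2)*1225/3 = -139 - 1*(-2450/3) = -139 + 2450/3 = 2033/3 ≈ 677.67)
sqrt(P + a) = sqrt(-249 + 2033/3) = sqrt(1286/3) = sqrt(3858)/3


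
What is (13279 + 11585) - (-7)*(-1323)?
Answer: 15603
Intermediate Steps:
(13279 + 11585) - (-7)*(-1323) = 24864 - 7*1323 = 24864 - 9261 = 15603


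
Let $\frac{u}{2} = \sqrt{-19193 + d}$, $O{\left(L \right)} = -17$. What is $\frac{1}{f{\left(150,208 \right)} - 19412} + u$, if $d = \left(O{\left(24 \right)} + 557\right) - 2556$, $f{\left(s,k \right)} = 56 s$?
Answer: $- \frac{1}{11012} + 2 i \sqrt{21209} \approx -9.081 \cdot 10^{-5} + 291.27 i$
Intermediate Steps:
$d = -2016$ ($d = \left(-17 + 557\right) - 2556 = 540 - 2556 = -2016$)
$u = 2 i \sqrt{21209}$ ($u = 2 \sqrt{-19193 - 2016} = 2 \sqrt{-21209} = 2 i \sqrt{21209} \approx 291.27 i$)
$\frac{1}{f{\left(150,208 \right)} - 19412} + u = \frac{1}{56 \cdot 150 - 19412} + 2 i \sqrt{21209} = \frac{1}{8400 - 19412} + 2 i \sqrt{21209} = \frac{1}{-11012} + 2 i \sqrt{21209} = - \frac{1}{11012} + 2 i \sqrt{21209}$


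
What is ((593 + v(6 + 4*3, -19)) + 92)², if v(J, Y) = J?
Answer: 494209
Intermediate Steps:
((593 + v(6 + 4*3, -19)) + 92)² = ((593 + (6 + 4*3)) + 92)² = ((593 + (6 + 12)) + 92)² = ((593 + 18) + 92)² = (611 + 92)² = 703² = 494209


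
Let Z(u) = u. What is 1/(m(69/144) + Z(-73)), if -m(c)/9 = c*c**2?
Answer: -12288/909191 ≈ -0.013515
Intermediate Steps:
m(c) = -9*c**3 (m(c) = -9*c*c**2 = -9*c**3)
1/(m(69/144) + Z(-73)) = 1/(-9*(69/144)**3 - 73) = 1/(-9*(69*(1/144))**3 - 73) = 1/(-9*(23/48)**3 - 73) = 1/(-9*12167/110592 - 73) = 1/(-12167/12288 - 73) = 1/(-909191/12288) = -12288/909191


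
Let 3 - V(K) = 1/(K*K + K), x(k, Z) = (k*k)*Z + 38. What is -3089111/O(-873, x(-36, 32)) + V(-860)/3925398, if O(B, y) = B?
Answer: 2985984652942864969/843855918889320 ≈ 3538.5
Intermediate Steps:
x(k, Z) = 38 + Z*k**2 (x(k, Z) = k**2*Z + 38 = Z*k**2 + 38 = 38 + Z*k**2)
V(K) = 3 - 1/(K + K**2) (V(K) = 3 - 1/(K*K + K) = 3 - 1/(K**2 + K) = 3 - 1/(K + K**2))
-3089111/O(-873, x(-36, 32)) + V(-860)/3925398 = -3089111/(-873) + ((-1 + 3*(-860) + 3*(-860)**2)/((-860)*(1 - 860)))/3925398 = -3089111*(-1/873) - 1/860*(-1 - 2580 + 3*739600)/(-859)*(1/3925398) = 3089111/873 - 1/860*(-1/859)*(-1 - 2580 + 2218800)*(1/3925398) = 3089111/873 - 1/860*(-1/859)*2216219*(1/3925398) = 3089111/873 + (2216219/738740)*(1/3925398) = 3089111/873 + 2216219/2899848518520 = 2985984652942864969/843855918889320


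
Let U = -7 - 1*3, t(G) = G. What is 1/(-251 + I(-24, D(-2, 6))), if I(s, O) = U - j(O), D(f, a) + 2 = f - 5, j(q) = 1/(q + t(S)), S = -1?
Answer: -10/2609 ≈ -0.0038329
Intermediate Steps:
U = -10 (U = -7 - 3 = -10)
j(q) = 1/(-1 + q) (j(q) = 1/(q - 1) = 1/(-1 + q))
D(f, a) = -7 + f (D(f, a) = -2 + (f - 5) = -2 + (-5 + f) = -7 + f)
I(s, O) = -10 - 1/(-1 + O)
1/(-251 + I(-24, D(-2, 6))) = 1/(-251 + (9 - 10*(-7 - 2))/(-1 + (-7 - 2))) = 1/(-251 + (9 - 10*(-9))/(-1 - 9)) = 1/(-251 + (9 + 90)/(-10)) = 1/(-251 - ⅒*99) = 1/(-251 - 99/10) = 1/(-2609/10) = -10/2609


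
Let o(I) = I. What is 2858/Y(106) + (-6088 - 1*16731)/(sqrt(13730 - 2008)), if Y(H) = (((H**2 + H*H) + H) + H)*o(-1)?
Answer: -1429/11342 - 22819*sqrt(11722)/11722 ≈ -210.89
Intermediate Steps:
Y(H) = -2*H - 2*H**2 (Y(H) = (((H**2 + H*H) + H) + H)*(-1) = (((H**2 + H**2) + H) + H)*(-1) = ((2*H**2 + H) + H)*(-1) = ((H + 2*H**2) + H)*(-1) = (2*H + 2*H**2)*(-1) = -2*H - 2*H**2)
2858/Y(106) + (-6088 - 1*16731)/(sqrt(13730 - 2008)) = 2858/((-2*106*(1 + 106))) + (-6088 - 1*16731)/(sqrt(13730 - 2008)) = 2858/((-2*106*107)) + (-6088 - 16731)/(sqrt(11722)) = 2858/(-22684) - 22819*sqrt(11722)/11722 = 2858*(-1/22684) - 22819*sqrt(11722)/11722 = -1429/11342 - 22819*sqrt(11722)/11722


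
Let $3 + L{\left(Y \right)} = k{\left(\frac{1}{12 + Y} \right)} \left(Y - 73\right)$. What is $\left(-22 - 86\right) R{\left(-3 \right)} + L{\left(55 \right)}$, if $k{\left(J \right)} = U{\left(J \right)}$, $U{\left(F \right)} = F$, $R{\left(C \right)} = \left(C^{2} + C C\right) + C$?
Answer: $- \frac{108759}{67} \approx -1623.3$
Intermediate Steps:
$R{\left(C \right)} = C + 2 C^{2}$ ($R{\left(C \right)} = \left(C^{2} + C^{2}\right) + C = 2 C^{2} + C = C + 2 C^{2}$)
$k{\left(J \right)} = J$
$L{\left(Y \right)} = -3 + \frac{-73 + Y}{12 + Y}$ ($L{\left(Y \right)} = -3 + \frac{Y - 73}{12 + Y} = -3 + \frac{-73 + Y}{12 + Y}$)
$\left(-22 - 86\right) R{\left(-3 \right)} + L{\left(55 \right)} = \left(-22 - 86\right) \left(- 3 \left(1 + 2 \left(-3\right)\right)\right) + \frac{-109 - 110}{12 + 55} = - 108 \left(- 3 \left(1 - 6\right)\right) + \frac{-109 - 110}{67} = - 108 \left(\left(-3\right) \left(-5\right)\right) + \frac{1}{67} \left(-219\right) = \left(-108\right) 15 - \frac{219}{67} = -1620 - \frac{219}{67} = - \frac{108759}{67}$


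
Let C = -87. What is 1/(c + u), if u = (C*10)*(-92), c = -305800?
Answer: -1/225760 ≈ -4.4295e-6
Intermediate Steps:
u = 80040 (u = -87*10*(-92) = -870*(-92) = 80040)
1/(c + u) = 1/(-305800 + 80040) = 1/(-225760) = -1/225760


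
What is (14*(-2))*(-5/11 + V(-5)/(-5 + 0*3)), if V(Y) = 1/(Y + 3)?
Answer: 546/55 ≈ 9.9273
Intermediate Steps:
V(Y) = 1/(3 + Y)
(14*(-2))*(-5/11 + V(-5)/(-5 + 0*3)) = (14*(-2))*(-5/11 + 1/((3 - 5)*(-5 + 0*3))) = -28*(-5*1/11 + 1/((-2)*(-5 + 0))) = -28*(-5/11 - 1/2/(-5)) = -28*(-5/11 - 1/2*(-1/5)) = -28*(-5/11 + 1/10) = -28*(-39/110) = 546/55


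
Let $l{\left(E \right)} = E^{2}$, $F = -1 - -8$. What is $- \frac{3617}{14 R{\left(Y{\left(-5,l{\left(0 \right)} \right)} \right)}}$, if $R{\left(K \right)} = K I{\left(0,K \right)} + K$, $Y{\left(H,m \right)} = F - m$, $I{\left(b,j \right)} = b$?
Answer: $- \frac{3617}{98} \approx -36.908$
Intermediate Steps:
$F = 7$ ($F = -1 + 8 = 7$)
$Y{\left(H,m \right)} = 7 - m$
$R{\left(K \right)} = K$ ($R{\left(K \right)} = K 0 + K = 0 + K = K$)
$- \frac{3617}{14 R{\left(Y{\left(-5,l{\left(0 \right)} \right)} \right)}} = - \frac{3617}{14 \left(7 - 0^{2}\right)} = - \frac{3617}{14 \left(7 - 0\right)} = - \frac{3617}{14 \left(7 + 0\right)} = - \frac{3617}{14 \cdot 7} = - \frac{3617}{98}$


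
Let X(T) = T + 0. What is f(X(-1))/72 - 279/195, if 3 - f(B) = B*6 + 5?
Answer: -1609/1170 ≈ -1.3752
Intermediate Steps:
X(T) = T
f(B) = -2 - 6*B (f(B) = 3 - (B*6 + 5) = 3 - (6*B + 5) = 3 - (5 + 6*B) = 3 + (-5 - 6*B) = -2 - 6*B)
f(X(-1))/72 - 279/195 = (-2 - 6*(-1))/72 - 279/195 = (-2 + 6)*(1/72) - 279*1/195 = 4*(1/72) - 93/65 = 1/18 - 93/65 = -1609/1170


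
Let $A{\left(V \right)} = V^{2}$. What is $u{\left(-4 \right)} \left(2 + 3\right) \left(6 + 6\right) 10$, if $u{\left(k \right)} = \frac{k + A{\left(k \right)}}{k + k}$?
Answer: $-900$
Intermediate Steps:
$u{\left(k \right)} = \frac{k + k^{2}}{2 k}$ ($u{\left(k \right)} = \frac{k + k^{2}}{k + k} = \frac{k + k^{2}}{2 k}$)
$u{\left(-4 \right)} \left(2 + 3\right) \left(6 + 6\right) 10 = \left(\frac{1}{2} + \frac{1}{2} \left(-4\right)\right) \left(2 + 3\right) \left(6 + 6\right) 10 = \left(\frac{1}{2} - 2\right) 5 \cdot 12 \cdot 10 = \left(- \frac{3}{2}\right) 60 \cdot 10 = \left(-90\right) 10 = -900$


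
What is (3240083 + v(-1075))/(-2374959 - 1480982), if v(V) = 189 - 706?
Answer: -3239566/3855941 ≈ -0.84015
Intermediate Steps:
v(V) = -517
(3240083 + v(-1075))/(-2374959 - 1480982) = (3240083 - 517)/(-2374959 - 1480982) = 3239566/(-3855941) = 3239566*(-1/3855941) = -3239566/3855941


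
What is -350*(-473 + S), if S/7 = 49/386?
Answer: 31891125/193 ≈ 1.6524e+5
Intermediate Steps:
S = 343/386 (S = 7*(49/386) = 343/386 ≈ 0.88860)
-350*(-473 + S) = -350*(-473 + 343/386) = -350*(-182235/386) = 31891125/193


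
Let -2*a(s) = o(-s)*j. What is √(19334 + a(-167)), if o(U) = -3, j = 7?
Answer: √77378/2 ≈ 139.08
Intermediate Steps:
a(s) = 21/2 (a(s) = -(-3)*7/2 = -½*(-21) = 21/2)
√(19334 + a(-167)) = √(19334 + 21/2) = √(38689/2) = √77378/2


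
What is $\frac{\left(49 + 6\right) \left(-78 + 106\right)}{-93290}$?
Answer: $- \frac{154}{9329} \approx -0.016508$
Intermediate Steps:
$\frac{\left(49 + 6\right) \left(-78 + 106\right)}{-93290} = 55 \cdot 28 \left(- \frac{1}{93290}\right) = 1540 \left(- \frac{1}{93290}\right) = - \frac{154}{9329}$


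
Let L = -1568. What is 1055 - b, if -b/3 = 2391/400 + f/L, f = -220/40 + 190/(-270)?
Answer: 757069547/705600 ≈ 1072.9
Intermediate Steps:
f = -335/54 (f = -220*1/40 + 190*(-1/270) = -11/2 - 19/27 = -335/54 ≈ -6.2037)
b = -12661547/705600 (b = -3*(2391/400 - 335/54/(-1568)) = -3*(2391*(1/400) - 335/54*(-1/1568)) = -3*(2391/400 + 335/84672) = -3*12661547/2116800 = -12661547/705600 ≈ -17.944)
1055 - b = 1055 - 1*(-12661547/705600) = 1055 + 12661547/705600 = 757069547/705600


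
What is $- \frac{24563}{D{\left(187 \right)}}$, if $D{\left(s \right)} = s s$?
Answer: $- \frac{203}{289} \approx -0.70242$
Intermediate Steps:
$D{\left(s \right)} = s^{2}$
$- \frac{24563}{D{\left(187 \right)}} = - \frac{24563}{187^{2}} = - \frac{24563}{34969} = \left(-24563\right) \frac{1}{34969} = - \frac{203}{289}$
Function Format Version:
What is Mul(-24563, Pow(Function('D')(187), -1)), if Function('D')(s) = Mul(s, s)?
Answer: Rational(-203, 289) ≈ -0.70242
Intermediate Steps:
Function('D')(s) = Pow(s, 2)
Mul(-24563, Pow(Function('D')(187), -1)) = Mul(-24563, Pow(Pow(187, 2), -1)) = Mul(-24563, Pow(34969, -1)) = Mul(-24563, Rational(1, 34969)) = Rational(-203, 289)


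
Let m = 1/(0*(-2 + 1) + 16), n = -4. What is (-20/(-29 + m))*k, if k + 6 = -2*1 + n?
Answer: -3840/463 ≈ -8.2937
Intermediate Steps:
m = 1/16 (m = 1/(0*(-1) + 16) = 1/(0 + 16) = 1/16 ≈ 0.062500)
k = -12 (k = -6 + (-2*1 - 4) = -6 + (-2 - 4) = -6 - 6 = -12)
(-20/(-29 + m))*k = (-20/(-29 + 1/16))*(-12) = (-20/(-463/16))*(-12) = -16/463*(-20)*(-12) = (320/463)*(-12) = -3840/463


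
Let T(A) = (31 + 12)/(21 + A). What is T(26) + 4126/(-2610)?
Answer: -40846/61335 ≈ -0.66595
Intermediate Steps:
T(A) = 43/(21 + A)
T(26) + 4126/(-2610) = 43/(21 + 26) + 4126/(-2610) = 43/47 + 4126*(-1/2610) = 43*(1/47) - 2063/1305 = 43/47 - 2063/1305 = -40846/61335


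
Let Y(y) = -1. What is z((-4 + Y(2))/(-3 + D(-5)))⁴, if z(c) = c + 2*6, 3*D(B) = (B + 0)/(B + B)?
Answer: 2998219536/83521 ≈ 35898.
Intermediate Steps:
D(B) = ⅙ (D(B) = ((B + 0)/(B + B))/3 = (B/((2*B)))/3 = (B*(1/(2*B)))/3 = (⅓)*(½) = ⅙)
z(c) = 12 + c (z(c) = c + 12 = 12 + c)
z((-4 + Y(2))/(-3 + D(-5)))⁴ = (12 + (-4 - 1)/(-3 + ⅙))⁴ = (12 - 5/(-17/6))⁴ = (12 - 5*(-6/17))⁴ = (12 + 30/17)⁴ = (234/17)⁴ = 2998219536/83521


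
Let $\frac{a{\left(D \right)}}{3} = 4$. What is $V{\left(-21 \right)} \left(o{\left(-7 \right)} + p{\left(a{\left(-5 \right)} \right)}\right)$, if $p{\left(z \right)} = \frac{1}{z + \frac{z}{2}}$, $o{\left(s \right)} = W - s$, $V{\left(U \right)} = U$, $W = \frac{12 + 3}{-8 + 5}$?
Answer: $- \frac{259}{6} \approx -43.167$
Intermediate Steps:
$a{\left(D \right)} = 12$ ($a{\left(D \right)} = 3 \cdot 4 = 12$)
$W = -5$ ($W = \frac{15}{-3} = 15 \left(- \frac{1}{3}\right) = -5$)
$o{\left(s \right)} = -5 - s$
$p{\left(z \right)} = \frac{2}{3 z}$ ($p{\left(z \right)} = \frac{1}{z + z \frac{1}{2}} = \frac{1}{z + \frac{z}{2}} = \frac{1}{\frac{3}{2} z} = \frac{2}{3 z}$)
$V{\left(-21 \right)} \left(o{\left(-7 \right)} + p{\left(a{\left(-5 \right)} \right)}\right) = - 21 \left(\left(-5 - -7\right) + \frac{2}{3 \cdot 12}\right) = - 21 \left(\left(-5 + 7\right) + \frac{2}{3} \cdot \frac{1}{12}\right) = - 21 \left(2 + \frac{1}{18}\right) = \left(-21\right) \frac{37}{18} = - \frac{259}{6}$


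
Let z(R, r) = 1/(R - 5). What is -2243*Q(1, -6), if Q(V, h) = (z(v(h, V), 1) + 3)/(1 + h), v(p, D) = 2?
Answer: 17944/15 ≈ 1196.3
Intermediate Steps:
z(R, r) = 1/(-5 + R)
Q(V, h) = 8/(3*(1 + h)) (Q(V, h) = (1/(-5 + 2) + 3)/(1 + h) = (1/(-3) + 3)/(1 + h) = (-1/3 + 3)/(1 + h) = 8/(3*(1 + h)))
-2243*Q(1, -6) = -17944/(3*(1 - 6)) = -17944/(3*(-5)) = -17944*(-1)/(3*5) = -2243*(-8/15) = 17944/15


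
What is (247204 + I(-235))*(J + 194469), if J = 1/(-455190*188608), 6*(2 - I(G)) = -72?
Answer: 687910663485419511437/14308745920 ≈ 4.8076e+10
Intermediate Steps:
I(G) = 14 (I(G) = 2 - 1/6*(-72) = 2 + 12 = 14)
J = -1/85852475520 (J = -1/455190*1/188608 = -1/85852475520 ≈ -1.1648e-11)
(247204 + I(-235))*(J + 194469) = (247204 + 14)*(-1/85852475520 + 194469) = 247218*(16695645061898879/85852475520) = 687910663485419511437/14308745920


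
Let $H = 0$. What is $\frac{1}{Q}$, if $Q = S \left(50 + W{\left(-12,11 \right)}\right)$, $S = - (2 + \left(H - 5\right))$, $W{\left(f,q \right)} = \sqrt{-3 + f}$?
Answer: $\frac{10}{1509} - \frac{i \sqrt{15}}{7545} \approx 0.0066269 - 0.00051332 i$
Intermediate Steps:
$S = 3$ ($S = - (2 + \left(0 - 5\right)) = - (2 - 5) = \left(-1\right) \left(-3\right) = 3$)
$Q = 150 + 3 i \sqrt{15}$ ($Q = 3 \left(50 + \sqrt{-3 - 12}\right) = 3 \left(50 + \sqrt{-15}\right) = 3 \left(50 + i \sqrt{15}\right) = 150 + 3 i \sqrt{15} \approx 150.0 + 11.619 i$)
$\frac{1}{Q} = \frac{1}{150 + 3 i \sqrt{15}}$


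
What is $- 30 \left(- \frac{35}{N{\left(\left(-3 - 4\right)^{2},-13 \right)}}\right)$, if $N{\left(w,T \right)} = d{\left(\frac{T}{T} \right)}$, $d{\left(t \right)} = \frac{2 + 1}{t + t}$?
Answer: $700$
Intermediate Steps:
$d{\left(t \right)} = \frac{3}{2 t}$
$N{\left(w,T \right)} = \frac{3}{2}$ ($N{\left(w,T \right)} = \frac{3}{2 \frac{T}{T}} = \frac{3}{2 \cdot 1} = \frac{3}{2} \cdot 1 = \frac{3}{2}$)
$- 30 \left(- \frac{35}{N{\left(\left(-3 - 4\right)^{2},-13 \right)}}\right) = - 30 \left(- \frac{35}{\frac{3}{2}}\right) = - 30 \left(\left(-35\right) \frac{2}{3}\right) = \left(-30\right) \left(- \frac{70}{3}\right) = 700$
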